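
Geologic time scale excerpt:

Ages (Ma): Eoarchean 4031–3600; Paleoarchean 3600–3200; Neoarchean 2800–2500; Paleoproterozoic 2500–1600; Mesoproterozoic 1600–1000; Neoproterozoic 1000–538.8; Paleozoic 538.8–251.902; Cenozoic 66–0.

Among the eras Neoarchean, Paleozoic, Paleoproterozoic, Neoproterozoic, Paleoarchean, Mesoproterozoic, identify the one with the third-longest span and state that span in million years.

Neoproterozoic, 461.2 million years

Start − end for each: Neoarchean 2800 − 2500 = 300; Paleozoic 538.8 − 251.902 = 286.898; Paleoproterozoic 2500 − 1600 = 900; Neoproterozoic 1000 − 538.8 = 461.2; Paleoarchean 3600 − 3200 = 400; Mesoproterozoic 1600 − 1000 = 600.
Ranking these from longest: Paleoproterozoic > Mesoproterozoic > Neoproterozoic > Paleoarchean > Neoarchean > Paleozoic.
Position 3 in that ranking is Neoproterozoic, which lasted 461.2 Myr.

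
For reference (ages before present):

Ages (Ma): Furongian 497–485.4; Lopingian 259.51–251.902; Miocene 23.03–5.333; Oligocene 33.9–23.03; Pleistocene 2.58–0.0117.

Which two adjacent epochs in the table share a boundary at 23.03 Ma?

Oligocene and Miocene

The Oligocene ends at 23.03 Ma and the Miocene begins at 23.03 Ma, so they share that boundary.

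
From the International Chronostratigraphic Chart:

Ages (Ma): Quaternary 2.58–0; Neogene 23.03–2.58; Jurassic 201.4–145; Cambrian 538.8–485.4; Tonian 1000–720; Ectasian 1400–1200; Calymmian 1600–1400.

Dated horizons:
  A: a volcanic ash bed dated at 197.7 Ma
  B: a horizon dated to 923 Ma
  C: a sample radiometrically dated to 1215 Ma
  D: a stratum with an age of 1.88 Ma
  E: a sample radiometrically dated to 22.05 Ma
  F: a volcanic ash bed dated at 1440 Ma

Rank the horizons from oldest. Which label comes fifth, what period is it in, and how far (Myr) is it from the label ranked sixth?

E, in the Neogene; 20.17 million years to D

Larger Ma means older, so oldest first: F 1440 > C 1215 > B 923 > A 197.7 > E 22.05 > D 1.88.
Counting 5 along gives E (22.05 Ma); the excerpt puts that inside the Neogene, 23.03–2.58 Ma.
Next in line is D (1.88 Ma), and 22.05 − 1.88 = 20.17 Myr.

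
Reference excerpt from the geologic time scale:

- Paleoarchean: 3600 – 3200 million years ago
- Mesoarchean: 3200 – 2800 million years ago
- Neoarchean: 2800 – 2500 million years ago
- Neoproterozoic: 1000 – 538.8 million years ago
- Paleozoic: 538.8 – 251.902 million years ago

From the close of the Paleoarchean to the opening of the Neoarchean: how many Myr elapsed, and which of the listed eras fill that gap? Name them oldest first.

End of Paleoarchean = 3200 Ma; start of Neoarchean = 2800 Ma.
Gap = 3200 − 2800 = 400 Myr.
Eras wholly inside 3200–2800 Ma: Mesoarchean (3200–2800).

400 million years; Mesoarchean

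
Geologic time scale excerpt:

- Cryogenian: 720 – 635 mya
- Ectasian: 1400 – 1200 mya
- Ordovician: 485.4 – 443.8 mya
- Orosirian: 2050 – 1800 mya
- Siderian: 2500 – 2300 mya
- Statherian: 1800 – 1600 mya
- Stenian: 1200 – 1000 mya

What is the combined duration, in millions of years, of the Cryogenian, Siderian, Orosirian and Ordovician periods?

576.6 million years

Each duration: Cryogenian = 85; Siderian = 200; Orosirian = 250; Ordovician = 41.6.
Sum: 85 + 200 + 250 + 41.6 = 576.6 Myr.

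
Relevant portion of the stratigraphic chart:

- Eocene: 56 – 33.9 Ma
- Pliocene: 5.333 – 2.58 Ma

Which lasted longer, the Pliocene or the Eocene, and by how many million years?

Eocene, by 19.347 million years

Pliocene: 5.333 − 2.58 = 2.753 Myr.
Eocene: 56 − 33.9 = 22.1 Myr.
Difference: 22.1 − 2.753 = 19.347 Myr, so the Eocene was longer.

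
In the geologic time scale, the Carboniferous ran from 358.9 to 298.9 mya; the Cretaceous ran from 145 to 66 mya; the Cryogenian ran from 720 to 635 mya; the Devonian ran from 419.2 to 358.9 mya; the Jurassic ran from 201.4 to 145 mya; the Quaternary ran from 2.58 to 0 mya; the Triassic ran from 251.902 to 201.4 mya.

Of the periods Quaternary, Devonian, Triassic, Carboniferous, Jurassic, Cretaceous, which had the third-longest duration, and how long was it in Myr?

Carboniferous, 60 million years

Durations: Quaternary 2.58; Devonian 60.3; Triassic 50.502; Carboniferous 60; Jurassic 56.4; Cretaceous 79 Myr.
Sorted longest-first: Cretaceous (79), Devonian (60.3), Carboniferous (60), Jurassic (56.4), Triassic (50.502), Quaternary (2.58).
The third longest is Carboniferous at 60 Myr.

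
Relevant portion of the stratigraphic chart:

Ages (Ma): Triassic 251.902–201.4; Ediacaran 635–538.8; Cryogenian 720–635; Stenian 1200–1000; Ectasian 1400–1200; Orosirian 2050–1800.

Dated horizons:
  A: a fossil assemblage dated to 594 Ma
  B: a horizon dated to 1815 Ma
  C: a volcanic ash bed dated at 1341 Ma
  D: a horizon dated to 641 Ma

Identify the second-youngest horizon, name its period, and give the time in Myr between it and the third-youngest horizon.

D, in the Cryogenian; 700 million years to C

Sorted youngest-first by Ma: A (594), D (641), C (1341), B (1815).
The second youngest is D at 641 Ma, which lies in 720–635 Ma: the Cryogenian.
The third youngest is C at 1341 Ma; separation = |641 − 1341| = 700 Myr.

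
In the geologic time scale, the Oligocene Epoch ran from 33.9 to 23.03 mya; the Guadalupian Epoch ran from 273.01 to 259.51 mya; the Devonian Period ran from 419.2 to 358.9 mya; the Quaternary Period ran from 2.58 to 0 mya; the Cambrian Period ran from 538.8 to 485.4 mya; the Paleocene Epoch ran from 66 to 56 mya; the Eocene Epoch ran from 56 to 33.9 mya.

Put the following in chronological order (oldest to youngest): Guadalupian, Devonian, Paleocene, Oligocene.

The oldest of these is Devonian (starts 419.2 Ma) and the youngest is Oligocene (ends 23.03 Ma).
In between, by decreasing start age: Guadalupian (273.01), Paleocene (66).

Devonian, Guadalupian, Paleocene, Oligocene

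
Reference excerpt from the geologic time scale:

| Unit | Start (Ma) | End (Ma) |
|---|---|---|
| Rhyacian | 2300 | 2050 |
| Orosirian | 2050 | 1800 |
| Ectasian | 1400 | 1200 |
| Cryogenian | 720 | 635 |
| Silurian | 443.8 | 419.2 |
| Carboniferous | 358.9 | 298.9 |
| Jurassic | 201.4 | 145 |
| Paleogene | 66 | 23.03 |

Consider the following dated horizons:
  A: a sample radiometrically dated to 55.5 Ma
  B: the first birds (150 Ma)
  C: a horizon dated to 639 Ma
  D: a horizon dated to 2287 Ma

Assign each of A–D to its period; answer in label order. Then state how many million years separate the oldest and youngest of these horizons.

A — Paleogene; B — Jurassic; C — Cryogenian; D — Rhyacian; span 2231.5 million years

Match each age against the start–end ranges in the excerpt: A = 55.5 Ma → Paleogene (66–23.03); B = 150 Ma → Jurassic (201.4–145); C = 639 Ma → Cryogenian (720–635); D = 2287 Ma → Rhyacian (2300–2050).
The largest age is 2287 Ma and the smallest is 55.5 Ma; their difference is 2231.5 Myr.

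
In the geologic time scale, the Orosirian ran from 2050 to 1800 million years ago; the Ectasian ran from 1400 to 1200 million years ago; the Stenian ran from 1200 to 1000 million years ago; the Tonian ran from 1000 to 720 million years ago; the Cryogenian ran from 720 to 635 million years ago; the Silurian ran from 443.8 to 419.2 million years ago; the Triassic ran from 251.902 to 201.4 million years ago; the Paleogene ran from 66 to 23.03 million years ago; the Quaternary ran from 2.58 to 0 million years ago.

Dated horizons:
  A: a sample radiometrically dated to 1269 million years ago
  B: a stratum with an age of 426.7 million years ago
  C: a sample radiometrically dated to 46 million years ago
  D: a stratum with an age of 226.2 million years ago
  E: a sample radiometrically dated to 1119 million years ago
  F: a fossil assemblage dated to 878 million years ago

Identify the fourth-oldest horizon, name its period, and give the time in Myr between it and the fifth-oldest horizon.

Sorted oldest-first by Ma: A (1269), E (1119), F (878), B (426.7), D (226.2), C (46).
The fourth oldest is B at 426.7 Ma, which lies in 443.8–419.2 Ma: the Silurian.
The fifth oldest is D at 226.2 Ma; separation = |426.7 − 226.2| = 200.5 Myr.

B, in the Silurian; 200.5 million years to D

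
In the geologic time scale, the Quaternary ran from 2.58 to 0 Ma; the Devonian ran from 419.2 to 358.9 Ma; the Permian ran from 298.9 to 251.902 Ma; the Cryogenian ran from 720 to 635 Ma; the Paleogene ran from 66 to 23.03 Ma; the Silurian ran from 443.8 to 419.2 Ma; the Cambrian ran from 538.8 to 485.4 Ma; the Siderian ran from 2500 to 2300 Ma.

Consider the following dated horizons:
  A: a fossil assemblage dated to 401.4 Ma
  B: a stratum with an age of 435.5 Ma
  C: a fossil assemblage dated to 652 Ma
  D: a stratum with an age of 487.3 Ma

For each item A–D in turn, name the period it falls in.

A: 401.4 Ma lies in 419.2–358.9 Ma, so Devonian.
B: 435.5 Ma lies in 443.8–419.2 Ma, so Silurian.
C: 652 Ma lies in 720–635 Ma, so Cryogenian.
D: 487.3 Ma lies in 538.8–485.4 Ma, so Cambrian.

A — Devonian; B — Silurian; C — Cryogenian; D — Cambrian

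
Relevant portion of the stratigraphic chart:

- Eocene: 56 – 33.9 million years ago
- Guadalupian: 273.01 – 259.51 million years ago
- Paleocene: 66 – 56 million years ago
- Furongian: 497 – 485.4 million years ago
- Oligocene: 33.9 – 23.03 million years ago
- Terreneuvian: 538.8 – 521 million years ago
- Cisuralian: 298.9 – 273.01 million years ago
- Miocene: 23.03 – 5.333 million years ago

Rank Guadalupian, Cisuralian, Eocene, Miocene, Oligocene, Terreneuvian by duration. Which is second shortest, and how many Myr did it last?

Guadalupian, 13.5 million years

Durations: Guadalupian 13.5; Cisuralian 25.89; Eocene 22.1; Miocene 17.697; Oligocene 10.87; Terreneuvian 17.8 Myr.
Sorted shortest-first: Oligocene (10.87), Guadalupian (13.5), Miocene (17.697), Terreneuvian (17.8), Eocene (22.1), Cisuralian (25.89).
The second shortest is Guadalupian at 13.5 Myr.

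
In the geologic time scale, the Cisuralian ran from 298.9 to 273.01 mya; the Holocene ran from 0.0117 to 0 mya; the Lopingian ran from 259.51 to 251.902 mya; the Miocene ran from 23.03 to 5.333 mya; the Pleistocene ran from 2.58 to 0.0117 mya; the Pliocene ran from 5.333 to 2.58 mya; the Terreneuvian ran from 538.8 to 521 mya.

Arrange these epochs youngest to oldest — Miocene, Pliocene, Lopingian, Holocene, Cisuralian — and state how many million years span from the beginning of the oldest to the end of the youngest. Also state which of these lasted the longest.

Holocene, Pliocene, Miocene, Lopingian, Cisuralian; total span 298.9 Myr; longest is Cisuralian

From the excerpt: Miocene 23.03–5.333; Pliocene 5.333–2.58; Lopingian 259.51–251.902; Holocene 0.0117–0; Cisuralian 298.9–273.01 (Ma).
Larger Ma is earlier, so the oldest is Cisuralian and the youngest is Holocene; youngest to oldest: Holocene, Pliocene, Miocene, Lopingian, Cisuralian.
Oldest start 298.9 minus youngest end 0 gives 298.9 Myr overall.
Individual lengths (start − end): Cisuralian 25.89; Holocene 0.0117; Pliocene 2.753; Lopingian 7.608; Miocene 17.697. The largest is Cisuralian at 25.89 Myr.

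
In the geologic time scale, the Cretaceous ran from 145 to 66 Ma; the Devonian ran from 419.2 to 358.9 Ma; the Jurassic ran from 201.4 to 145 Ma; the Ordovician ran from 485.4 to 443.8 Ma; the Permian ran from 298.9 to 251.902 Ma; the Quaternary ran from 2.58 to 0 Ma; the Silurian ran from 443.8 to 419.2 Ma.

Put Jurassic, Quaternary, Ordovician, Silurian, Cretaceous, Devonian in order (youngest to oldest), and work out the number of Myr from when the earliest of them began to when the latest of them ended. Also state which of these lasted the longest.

From the excerpt: Jurassic 201.4–145; Quaternary 2.58–0; Ordovician 485.4–443.8; Silurian 443.8–419.2; Cretaceous 145–66; Devonian 419.2–358.9 (Ma).
Larger Ma is earlier, so the oldest is Ordovician and the youngest is Quaternary; youngest to oldest: Quaternary, Cretaceous, Jurassic, Devonian, Silurian, Ordovician.
Oldest start 485.4 minus youngest end 0 gives 485.4 Myr overall.
Individual lengths (start − end): Jurassic 56.4; Devonian 60.3; Cretaceous 79; Quaternary 2.58; Silurian 24.6; Ordovician 41.6. The largest is Cretaceous at 79 Myr.

Quaternary, Cretaceous, Jurassic, Devonian, Silurian, Ordovician; total span 485.4 Myr; longest is Cretaceous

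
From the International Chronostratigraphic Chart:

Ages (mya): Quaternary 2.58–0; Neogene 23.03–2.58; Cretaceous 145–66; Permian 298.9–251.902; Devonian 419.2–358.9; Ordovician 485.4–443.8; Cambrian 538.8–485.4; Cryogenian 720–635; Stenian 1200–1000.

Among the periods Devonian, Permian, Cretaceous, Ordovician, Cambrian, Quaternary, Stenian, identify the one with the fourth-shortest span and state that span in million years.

Cambrian, 53.4 million years

Start − end for each: Devonian 419.2 − 358.9 = 60.3; Permian 298.9 − 251.902 = 46.998; Cretaceous 145 − 66 = 79; Ordovician 485.4 − 443.8 = 41.6; Cambrian 538.8 − 485.4 = 53.4; Quaternary 2.58 − 0 = 2.58; Stenian 1200 − 1000 = 200.
Ranking these from shortest: Quaternary < Ordovician < Permian < Cambrian < Devonian < Cretaceous < Stenian.
Position 4 in that ranking is Cambrian, which lasted 53.4 Myr.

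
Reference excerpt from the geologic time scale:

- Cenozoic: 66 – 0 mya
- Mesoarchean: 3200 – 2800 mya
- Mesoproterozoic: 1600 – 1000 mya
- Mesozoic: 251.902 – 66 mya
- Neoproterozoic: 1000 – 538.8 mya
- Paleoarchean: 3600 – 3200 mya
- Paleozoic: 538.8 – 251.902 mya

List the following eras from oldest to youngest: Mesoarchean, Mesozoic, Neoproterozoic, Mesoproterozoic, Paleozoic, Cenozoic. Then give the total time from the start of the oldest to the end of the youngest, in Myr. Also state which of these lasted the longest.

Mesoarchean → Mesoproterozoic → Neoproterozoic → Paleozoic → Mesozoic → Cenozoic; total span 3200 Myr; longest is Mesoproterozoic

Start ages (Ma): Mesoarchean 3200, Mesoproterozoic 1600, Neoproterozoic 1000, Paleozoic 538.8, Mesozoic 251.902, Cenozoic 66.
Ordered oldest to youngest: Mesoarchean, Mesoproterozoic, Neoproterozoic, Paleozoic, Mesozoic, Cenozoic.
Span = 3200 − 0 = 3200 Myr.
Durations: Paleozoic 286.898, Mesozoic 185.902, Mesoarchean 400, Mesoproterozoic 600, Cenozoic 66, Neoproterozoic 461.2 → longest is Mesoproterozoic (600 Myr).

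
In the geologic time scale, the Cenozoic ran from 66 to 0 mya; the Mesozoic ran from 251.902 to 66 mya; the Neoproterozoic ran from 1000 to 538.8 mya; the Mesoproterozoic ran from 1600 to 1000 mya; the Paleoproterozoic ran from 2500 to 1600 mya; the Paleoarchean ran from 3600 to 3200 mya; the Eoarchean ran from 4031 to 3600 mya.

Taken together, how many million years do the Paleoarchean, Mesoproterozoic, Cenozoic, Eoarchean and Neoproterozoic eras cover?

Each duration: Paleoarchean = 400; Mesoproterozoic = 600; Cenozoic = 66; Eoarchean = 431; Neoproterozoic = 461.2.
Sum: 400 + 600 + 66 + 431 + 461.2 = 1958.2 Myr.

1958.2 million years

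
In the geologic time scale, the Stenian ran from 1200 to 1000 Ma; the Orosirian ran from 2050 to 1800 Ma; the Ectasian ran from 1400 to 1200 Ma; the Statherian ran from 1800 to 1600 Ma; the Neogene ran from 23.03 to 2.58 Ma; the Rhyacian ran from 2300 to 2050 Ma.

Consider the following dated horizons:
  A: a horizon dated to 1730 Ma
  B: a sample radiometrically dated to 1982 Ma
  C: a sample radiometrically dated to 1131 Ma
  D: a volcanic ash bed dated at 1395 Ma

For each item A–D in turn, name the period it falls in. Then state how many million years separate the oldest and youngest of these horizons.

A — Statherian; B — Orosirian; C — Stenian; D — Ectasian; span 851 million years

Match each age against the start–end ranges in the excerpt: A = 1730 Ma → Statherian (1800–1600); B = 1982 Ma → Orosirian (2050–1800); C = 1131 Ma → Stenian (1200–1000); D = 1395 Ma → Ectasian (1400–1200).
The largest age is 1982 Ma and the smallest is 1131 Ma; their difference is 851 Myr.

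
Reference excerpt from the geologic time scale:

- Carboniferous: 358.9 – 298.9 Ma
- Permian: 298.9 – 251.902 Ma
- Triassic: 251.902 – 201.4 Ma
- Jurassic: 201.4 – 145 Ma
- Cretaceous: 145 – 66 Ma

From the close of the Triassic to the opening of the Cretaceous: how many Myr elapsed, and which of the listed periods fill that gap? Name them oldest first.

56.4 million years; Jurassic

The Triassic closes at 201.4 Ma and the Cretaceous opens at 145 Ma, so the interval is 201.4 − 145 = 56.4 Myr.
A period fits inside if it starts at or after 201.4 Ma and ends at or before 145 Ma; oldest first that gives Jurassic.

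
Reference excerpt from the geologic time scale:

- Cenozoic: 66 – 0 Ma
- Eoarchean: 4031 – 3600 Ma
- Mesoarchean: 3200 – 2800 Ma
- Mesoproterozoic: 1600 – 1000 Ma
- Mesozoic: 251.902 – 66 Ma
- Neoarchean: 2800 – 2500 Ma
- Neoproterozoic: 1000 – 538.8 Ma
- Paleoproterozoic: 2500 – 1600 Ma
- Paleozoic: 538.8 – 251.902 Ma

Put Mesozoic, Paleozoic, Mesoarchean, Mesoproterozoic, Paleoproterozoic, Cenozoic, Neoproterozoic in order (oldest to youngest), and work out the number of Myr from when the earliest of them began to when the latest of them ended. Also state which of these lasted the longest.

Start ages (Ma): Mesoarchean 3200, Paleoproterozoic 2500, Mesoproterozoic 1600, Neoproterozoic 1000, Paleozoic 538.8, Mesozoic 251.902, Cenozoic 66.
Ordered oldest to youngest: Mesoarchean, Paleoproterozoic, Mesoproterozoic, Neoproterozoic, Paleozoic, Mesozoic, Cenozoic.
Span = 3200 − 0 = 3200 Myr.
Durations: Mesoproterozoic 600, Paleoproterozoic 900, Mesoarchean 400, Mesozoic 185.902, Paleozoic 286.898, Cenozoic 66, Neoproterozoic 461.2 → longest is Paleoproterozoic (900 Myr).

Mesoarchean → Paleoproterozoic → Mesoproterozoic → Neoproterozoic → Paleozoic → Mesozoic → Cenozoic; total span 3200 Myr; longest is Paleoproterozoic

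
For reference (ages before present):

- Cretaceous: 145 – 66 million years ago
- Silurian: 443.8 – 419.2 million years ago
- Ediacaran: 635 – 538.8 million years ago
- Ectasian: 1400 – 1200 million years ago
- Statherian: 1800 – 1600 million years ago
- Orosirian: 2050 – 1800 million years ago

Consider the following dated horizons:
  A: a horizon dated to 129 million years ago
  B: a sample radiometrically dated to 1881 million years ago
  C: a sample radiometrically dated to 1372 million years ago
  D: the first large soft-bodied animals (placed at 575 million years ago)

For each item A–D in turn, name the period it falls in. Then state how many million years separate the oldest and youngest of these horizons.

A — Cretaceous; B — Orosirian; C — Ectasian; D — Ediacaran; span 1752 million years

Match each age against the start–end ranges in the excerpt: A = 129 Ma → Cretaceous (145–66); B = 1881 Ma → Orosirian (2050–1800); C = 1372 Ma → Ectasian (1400–1200); D = 575 Ma → Ediacaran (635–538.8).
The largest age is 1881 Ma and the smallest is 129 Ma; their difference is 1752 Myr.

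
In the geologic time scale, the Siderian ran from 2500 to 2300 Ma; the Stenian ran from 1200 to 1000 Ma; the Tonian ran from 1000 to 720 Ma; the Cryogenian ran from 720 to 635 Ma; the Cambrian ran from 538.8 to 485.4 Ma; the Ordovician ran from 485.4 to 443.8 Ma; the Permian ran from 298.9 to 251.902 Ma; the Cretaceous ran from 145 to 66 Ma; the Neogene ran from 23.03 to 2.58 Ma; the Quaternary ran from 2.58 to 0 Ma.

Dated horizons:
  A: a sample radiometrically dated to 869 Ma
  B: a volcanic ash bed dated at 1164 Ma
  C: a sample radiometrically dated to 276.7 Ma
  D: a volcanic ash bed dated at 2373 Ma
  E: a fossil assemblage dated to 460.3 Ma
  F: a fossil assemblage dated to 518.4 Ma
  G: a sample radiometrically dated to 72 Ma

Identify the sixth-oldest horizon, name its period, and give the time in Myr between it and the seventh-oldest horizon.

C, in the Permian; 204.7 million years to G

Sorted oldest-first by Ma: D (2373), B (1164), A (869), F (518.4), E (460.3), C (276.7), G (72).
The sixth oldest is C at 276.7 Ma, which lies in 298.9–251.902 Ma: the Permian.
The seventh oldest is G at 72 Ma; separation = |276.7 − 72| = 204.7 Myr.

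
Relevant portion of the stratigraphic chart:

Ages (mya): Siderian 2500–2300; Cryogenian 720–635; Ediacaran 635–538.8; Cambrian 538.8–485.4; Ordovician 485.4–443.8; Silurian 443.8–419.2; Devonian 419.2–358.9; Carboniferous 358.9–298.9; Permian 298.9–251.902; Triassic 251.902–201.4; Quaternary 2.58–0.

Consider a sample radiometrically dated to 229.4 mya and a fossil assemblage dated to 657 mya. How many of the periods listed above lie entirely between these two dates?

657 Ma sits inside the Cryogenian (720–635) and 229.4 Ma inside the Triassic (251.902–201.4); neither of those is wholly between the two dates.
The listed periods lying completely between them are Ediacaran, Cambrian, Ordovician, Silurian, Devonian, Carboniferous, Permian — 7 in all.

7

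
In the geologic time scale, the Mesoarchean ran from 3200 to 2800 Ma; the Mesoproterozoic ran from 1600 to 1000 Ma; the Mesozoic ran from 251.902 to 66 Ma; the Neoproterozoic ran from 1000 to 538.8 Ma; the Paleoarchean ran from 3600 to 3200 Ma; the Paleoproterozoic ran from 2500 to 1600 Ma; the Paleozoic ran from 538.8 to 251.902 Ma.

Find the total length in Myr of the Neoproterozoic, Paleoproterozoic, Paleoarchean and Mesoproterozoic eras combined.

2361.2 million years

Duration is start − end for each: (1000 − 538.8) + (2500 − 1600) + (3600 − 3200) + (1600 − 1000).
That is 461.2 + 900 + 400 + 600, which totals 2361.2 million years.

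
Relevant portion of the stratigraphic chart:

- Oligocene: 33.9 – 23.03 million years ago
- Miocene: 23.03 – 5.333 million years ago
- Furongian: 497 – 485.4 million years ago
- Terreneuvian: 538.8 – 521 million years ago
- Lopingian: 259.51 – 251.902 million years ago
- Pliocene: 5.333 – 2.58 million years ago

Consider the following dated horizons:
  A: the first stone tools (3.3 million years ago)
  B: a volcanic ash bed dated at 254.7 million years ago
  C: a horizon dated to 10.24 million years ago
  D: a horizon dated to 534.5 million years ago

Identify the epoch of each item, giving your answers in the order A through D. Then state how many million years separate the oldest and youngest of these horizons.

Match each age against the start–end ranges in the excerpt: A = 3.3 Ma → Pliocene (5.333–2.58); B = 254.7 Ma → Lopingian (259.51–251.902); C = 10.24 Ma → Miocene (23.03–5.333); D = 534.5 Ma → Terreneuvian (538.8–521).
The largest age is 534.5 Ma and the smallest is 3.3 Ma; their difference is 531.2 Myr.

A — Pliocene; B — Lopingian; C — Miocene; D — Terreneuvian; span 531.2 million years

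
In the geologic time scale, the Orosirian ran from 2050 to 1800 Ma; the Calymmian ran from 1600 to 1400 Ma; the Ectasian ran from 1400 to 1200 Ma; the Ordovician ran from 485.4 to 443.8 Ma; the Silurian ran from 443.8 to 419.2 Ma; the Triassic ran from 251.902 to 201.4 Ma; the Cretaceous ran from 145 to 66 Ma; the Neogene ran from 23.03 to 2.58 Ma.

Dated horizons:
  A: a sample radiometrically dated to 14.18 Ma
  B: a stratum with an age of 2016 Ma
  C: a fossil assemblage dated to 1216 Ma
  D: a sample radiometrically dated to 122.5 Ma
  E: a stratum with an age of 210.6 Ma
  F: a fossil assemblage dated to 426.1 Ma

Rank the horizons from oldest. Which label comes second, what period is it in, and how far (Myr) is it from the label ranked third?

C, in the Ectasian; 789.9 million years to F

Larger Ma means older, so oldest first: B 2016 > C 1216 > F 426.1 > E 210.6 > D 122.5 > A 14.18.
Counting 2 along gives C (1216 Ma); the excerpt puts that inside the Ectasian, 1400–1200 Ma.
Next in line is F (426.1 Ma), and 1216 − 426.1 = 789.9 Myr.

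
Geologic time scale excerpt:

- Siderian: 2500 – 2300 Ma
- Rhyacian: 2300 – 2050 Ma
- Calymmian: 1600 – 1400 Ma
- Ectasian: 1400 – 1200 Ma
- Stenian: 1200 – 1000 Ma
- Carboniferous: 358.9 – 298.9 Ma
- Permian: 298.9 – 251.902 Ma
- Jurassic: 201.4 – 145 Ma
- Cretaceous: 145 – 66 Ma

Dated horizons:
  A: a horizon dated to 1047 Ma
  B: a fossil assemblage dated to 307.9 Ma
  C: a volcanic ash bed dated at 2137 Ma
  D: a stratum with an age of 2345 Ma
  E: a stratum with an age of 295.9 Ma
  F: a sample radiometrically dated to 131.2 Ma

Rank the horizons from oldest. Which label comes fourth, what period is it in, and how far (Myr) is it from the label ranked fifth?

Sorted oldest-first by Ma: D (2345), C (2137), A (1047), B (307.9), E (295.9), F (131.2).
The fourth oldest is B at 307.9 Ma, which lies in 358.9–298.9 Ma: the Carboniferous.
The fifth oldest is E at 295.9 Ma; separation = |307.9 − 295.9| = 12 Myr.

B, in the Carboniferous; 12 million years to E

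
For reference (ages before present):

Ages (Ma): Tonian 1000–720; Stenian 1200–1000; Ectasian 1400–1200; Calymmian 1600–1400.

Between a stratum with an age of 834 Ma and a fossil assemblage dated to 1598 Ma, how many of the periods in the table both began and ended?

2

1598 Ma sits inside the Calymmian (1600–1400) and 834 Ma inside the Tonian (1000–720); neither of those is wholly between the two dates.
The listed periods lying completely between them are Ectasian, Stenian — 2 in all.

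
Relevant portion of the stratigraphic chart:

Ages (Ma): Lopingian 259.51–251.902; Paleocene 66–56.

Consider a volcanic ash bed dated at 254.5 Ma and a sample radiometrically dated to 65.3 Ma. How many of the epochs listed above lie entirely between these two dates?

0

Checking each listed span, none has both start < 254.5 Ma and end > 65.3 Ma — every epoch straddles one of the two dates or lies outside them — so the count is 0.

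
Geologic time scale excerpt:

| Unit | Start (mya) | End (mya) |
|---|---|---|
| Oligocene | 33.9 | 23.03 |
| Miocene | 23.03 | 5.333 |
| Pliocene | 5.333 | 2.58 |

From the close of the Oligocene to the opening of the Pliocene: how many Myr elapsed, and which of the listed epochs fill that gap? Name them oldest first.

17.697 million years; Miocene

End of Oligocene = 23.03 Ma; start of Pliocene = 5.333 Ma.
Gap = 23.03 − 5.333 = 17.697 Myr.
Epochs wholly inside 23.03–5.333 Ma: Miocene (23.03–5.333).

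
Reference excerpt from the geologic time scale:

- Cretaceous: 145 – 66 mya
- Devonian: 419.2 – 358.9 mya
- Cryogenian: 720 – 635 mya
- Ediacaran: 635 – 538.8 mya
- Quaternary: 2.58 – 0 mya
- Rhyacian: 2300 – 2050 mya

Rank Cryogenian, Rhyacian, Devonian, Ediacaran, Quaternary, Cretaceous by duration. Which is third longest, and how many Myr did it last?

Durations: Cryogenian 85; Rhyacian 250; Devonian 60.3; Ediacaran 96.2; Quaternary 2.58; Cretaceous 79 Myr.
Sorted longest-first: Rhyacian (250), Ediacaran (96.2), Cryogenian (85), Cretaceous (79), Devonian (60.3), Quaternary (2.58).
The third longest is Cryogenian at 85 Myr.

Cryogenian, 85 million years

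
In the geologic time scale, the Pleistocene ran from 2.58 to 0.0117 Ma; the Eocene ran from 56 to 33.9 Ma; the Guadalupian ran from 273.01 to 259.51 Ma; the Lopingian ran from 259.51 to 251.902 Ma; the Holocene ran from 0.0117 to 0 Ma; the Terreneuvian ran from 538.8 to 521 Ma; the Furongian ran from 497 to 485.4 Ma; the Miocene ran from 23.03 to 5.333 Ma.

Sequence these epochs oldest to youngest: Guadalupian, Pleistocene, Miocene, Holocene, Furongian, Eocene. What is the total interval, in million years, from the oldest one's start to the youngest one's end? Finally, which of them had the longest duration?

Start ages (Ma): Furongian 497, Guadalupian 273.01, Eocene 56, Miocene 23.03, Pleistocene 2.58, Holocene 0.0117.
Ordered oldest to youngest: Furongian, Guadalupian, Eocene, Miocene, Pleistocene, Holocene.
Span = 497 − 0 = 497 Myr.
Durations: Holocene 0.0117, Miocene 17.697, Pleistocene 2.5683, Furongian 11.6, Eocene 22.1, Guadalupian 13.5 → longest is Eocene (22.1 Myr).

Furongian, Guadalupian, Eocene, Miocene, Pleistocene, Holocene; total span 497 Myr; longest is Eocene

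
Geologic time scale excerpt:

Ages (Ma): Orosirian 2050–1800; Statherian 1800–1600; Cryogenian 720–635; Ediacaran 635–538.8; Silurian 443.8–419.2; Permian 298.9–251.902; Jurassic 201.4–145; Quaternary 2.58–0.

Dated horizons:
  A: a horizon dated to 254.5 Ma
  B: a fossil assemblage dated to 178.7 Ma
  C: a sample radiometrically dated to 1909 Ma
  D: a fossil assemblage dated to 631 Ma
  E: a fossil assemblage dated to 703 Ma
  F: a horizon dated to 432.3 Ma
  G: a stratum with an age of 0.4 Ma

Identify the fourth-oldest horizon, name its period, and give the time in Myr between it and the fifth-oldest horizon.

Sorted oldest-first by Ma: C (1909), E (703), D (631), F (432.3), A (254.5), B (178.7), G (0.4).
The fourth oldest is F at 432.3 Ma, which lies in 443.8–419.2 Ma: the Silurian.
The fifth oldest is A at 254.5 Ma; separation = |432.3 − 254.5| = 177.8 Myr.

F, in the Silurian; 177.8 million years to A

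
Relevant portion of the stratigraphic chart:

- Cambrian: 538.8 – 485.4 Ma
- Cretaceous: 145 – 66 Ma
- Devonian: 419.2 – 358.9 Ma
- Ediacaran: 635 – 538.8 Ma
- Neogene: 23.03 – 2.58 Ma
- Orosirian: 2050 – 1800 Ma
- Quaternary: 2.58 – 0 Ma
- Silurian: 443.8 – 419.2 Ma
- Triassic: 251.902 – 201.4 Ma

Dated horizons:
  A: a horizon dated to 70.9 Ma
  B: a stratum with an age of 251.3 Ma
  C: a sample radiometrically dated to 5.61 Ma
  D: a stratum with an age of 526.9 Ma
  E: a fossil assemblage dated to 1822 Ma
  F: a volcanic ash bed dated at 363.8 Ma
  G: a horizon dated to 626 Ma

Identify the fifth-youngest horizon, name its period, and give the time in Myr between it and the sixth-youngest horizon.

Sorted youngest-first by Ma: C (5.61), A (70.9), B (251.3), F (363.8), D (526.9), G (626), E (1822).
The fifth youngest is D at 526.9 Ma, which lies in 538.8–485.4 Ma: the Cambrian.
The sixth youngest is G at 626 Ma; separation = |526.9 − 626| = 99.1 Myr.

D, in the Cambrian; 99.1 million years to G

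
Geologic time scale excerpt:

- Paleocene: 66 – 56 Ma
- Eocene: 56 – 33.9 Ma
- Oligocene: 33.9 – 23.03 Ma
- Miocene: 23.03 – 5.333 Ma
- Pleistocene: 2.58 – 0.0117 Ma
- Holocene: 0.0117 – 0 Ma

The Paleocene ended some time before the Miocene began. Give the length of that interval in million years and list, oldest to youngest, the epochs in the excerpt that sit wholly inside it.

The Paleocene closes at 56 Ma and the Miocene opens at 23.03 Ma, so the interval is 56 − 23.03 = 32.97 Myr.
An epoch fits inside if it starts at or after 56 Ma and ends at or before 23.03 Ma; oldest first that gives Eocene, Oligocene.

32.97 million years; Eocene, Oligocene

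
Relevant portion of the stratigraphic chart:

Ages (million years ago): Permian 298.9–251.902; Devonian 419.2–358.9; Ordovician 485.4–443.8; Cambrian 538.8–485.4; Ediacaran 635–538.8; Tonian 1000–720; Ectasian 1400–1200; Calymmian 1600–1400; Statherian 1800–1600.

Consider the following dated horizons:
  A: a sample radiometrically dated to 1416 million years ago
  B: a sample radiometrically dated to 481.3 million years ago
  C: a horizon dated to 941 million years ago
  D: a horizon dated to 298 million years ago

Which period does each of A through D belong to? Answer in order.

A — Calymmian; B — Ordovician; C — Tonian; D — Permian

A: 1416 Ma lies in 1600–1400 Ma, so Calymmian.
B: 481.3 Ma lies in 485.4–443.8 Ma, so Ordovician.
C: 941 Ma lies in 1000–720 Ma, so Tonian.
D: 298 Ma lies in 298.9–251.902 Ma, so Permian.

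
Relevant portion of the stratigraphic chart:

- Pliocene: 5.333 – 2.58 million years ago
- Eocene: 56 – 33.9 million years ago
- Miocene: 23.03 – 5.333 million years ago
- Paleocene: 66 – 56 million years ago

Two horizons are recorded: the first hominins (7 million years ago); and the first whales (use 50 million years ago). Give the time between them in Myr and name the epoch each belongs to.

Elapsed time: 50 − 7 = 43 Myr.
7 Ma lies within 23.03–5.333 Ma: Miocene.
50 Ma lies within 56–33.9 Ma: Eocene.

43 million years apart; the first in the Miocene, the second in the Eocene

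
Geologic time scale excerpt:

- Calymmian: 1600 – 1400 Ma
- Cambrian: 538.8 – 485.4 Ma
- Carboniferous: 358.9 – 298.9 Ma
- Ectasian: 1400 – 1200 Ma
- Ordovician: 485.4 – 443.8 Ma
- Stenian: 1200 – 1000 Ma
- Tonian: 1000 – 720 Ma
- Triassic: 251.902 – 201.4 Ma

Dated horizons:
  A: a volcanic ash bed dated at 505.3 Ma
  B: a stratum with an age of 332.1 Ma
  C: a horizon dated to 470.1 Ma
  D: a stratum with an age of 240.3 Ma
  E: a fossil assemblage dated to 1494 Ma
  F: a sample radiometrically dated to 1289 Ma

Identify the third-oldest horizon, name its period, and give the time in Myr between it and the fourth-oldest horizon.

A, in the Cambrian; 35.2 million years to C

Sorted oldest-first by Ma: E (1494), F (1289), A (505.3), C (470.1), B (332.1), D (240.3).
The third oldest is A at 505.3 Ma, which lies in 538.8–485.4 Ma: the Cambrian.
The fourth oldest is C at 470.1 Ma; separation = |505.3 − 470.1| = 35.2 Myr.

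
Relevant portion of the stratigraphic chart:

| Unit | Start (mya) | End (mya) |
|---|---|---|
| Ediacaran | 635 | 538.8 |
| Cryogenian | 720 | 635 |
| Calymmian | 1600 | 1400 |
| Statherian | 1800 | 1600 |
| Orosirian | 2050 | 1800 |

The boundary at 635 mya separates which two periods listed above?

The Cryogenian ends at 635 mya and the Ediacaran begins at 635 mya, so they share that boundary.

Cryogenian and Ediacaran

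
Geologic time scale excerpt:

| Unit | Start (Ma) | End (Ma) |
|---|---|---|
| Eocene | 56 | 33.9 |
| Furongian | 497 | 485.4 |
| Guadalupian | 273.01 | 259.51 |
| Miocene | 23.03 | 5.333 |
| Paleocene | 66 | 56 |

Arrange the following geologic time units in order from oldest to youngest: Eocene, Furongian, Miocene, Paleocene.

Sorting by start age (descending Ma, since larger Ma = older): Furongian start 497, Paleocene start 66, Eocene start 56, Miocene start 23.03.

Furongian, then Paleocene, then Eocene, then Miocene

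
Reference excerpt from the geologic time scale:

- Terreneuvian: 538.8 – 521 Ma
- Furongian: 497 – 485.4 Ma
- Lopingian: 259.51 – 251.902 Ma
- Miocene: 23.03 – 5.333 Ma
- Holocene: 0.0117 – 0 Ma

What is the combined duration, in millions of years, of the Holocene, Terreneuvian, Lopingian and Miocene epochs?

Each duration: Holocene = 0.0117; Terreneuvian = 17.8; Lopingian = 7.608; Miocene = 17.697.
Sum: 0.0117 + 17.8 + 7.608 + 17.697 = 43.1167 Myr.

43.1167 million years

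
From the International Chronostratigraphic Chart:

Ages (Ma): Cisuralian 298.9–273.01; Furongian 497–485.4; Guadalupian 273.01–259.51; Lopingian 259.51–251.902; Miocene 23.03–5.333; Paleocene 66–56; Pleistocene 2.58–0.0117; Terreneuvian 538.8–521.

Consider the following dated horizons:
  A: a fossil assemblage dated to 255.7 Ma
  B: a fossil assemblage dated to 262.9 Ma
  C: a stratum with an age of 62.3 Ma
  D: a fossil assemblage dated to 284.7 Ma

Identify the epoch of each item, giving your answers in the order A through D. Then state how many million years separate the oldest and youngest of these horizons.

A — Lopingian; B — Guadalupian; C — Paleocene; D — Cisuralian; span 222.4 million years

Match each age against the start–end ranges in the excerpt: A = 255.7 Ma → Lopingian (259.51–251.902); B = 262.9 Ma → Guadalupian (273.01–259.51); C = 62.3 Ma → Paleocene (66–56); D = 284.7 Ma → Cisuralian (298.9–273.01).
The largest age is 284.7 Ma and the smallest is 62.3 Ma; their difference is 222.4 Myr.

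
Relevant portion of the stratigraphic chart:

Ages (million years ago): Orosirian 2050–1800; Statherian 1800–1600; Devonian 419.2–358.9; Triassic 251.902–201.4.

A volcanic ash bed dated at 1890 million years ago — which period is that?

Orosirian

1890 Ma lies between 2050 and 1800 Ma, so it falls in the Orosirian.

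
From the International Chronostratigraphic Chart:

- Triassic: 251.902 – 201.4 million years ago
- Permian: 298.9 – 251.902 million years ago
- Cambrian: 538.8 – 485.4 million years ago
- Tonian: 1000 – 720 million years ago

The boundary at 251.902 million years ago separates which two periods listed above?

Permian and Triassic

The Permian ends at 251.902 million years ago and the Triassic begins at 251.902 million years ago, so they share that boundary.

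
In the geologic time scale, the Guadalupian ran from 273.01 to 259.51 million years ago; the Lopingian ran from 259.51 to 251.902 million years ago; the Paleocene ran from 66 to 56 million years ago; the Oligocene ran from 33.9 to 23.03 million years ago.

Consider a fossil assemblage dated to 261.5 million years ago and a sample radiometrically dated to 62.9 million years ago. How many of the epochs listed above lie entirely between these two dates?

1

261.5 Ma sits inside the Guadalupian (273.01–259.51) and 62.9 Ma inside the Paleocene (66–56); neither of those is wholly between the two dates.
The listed epochs lying completely between them are Lopingian — 1 in all.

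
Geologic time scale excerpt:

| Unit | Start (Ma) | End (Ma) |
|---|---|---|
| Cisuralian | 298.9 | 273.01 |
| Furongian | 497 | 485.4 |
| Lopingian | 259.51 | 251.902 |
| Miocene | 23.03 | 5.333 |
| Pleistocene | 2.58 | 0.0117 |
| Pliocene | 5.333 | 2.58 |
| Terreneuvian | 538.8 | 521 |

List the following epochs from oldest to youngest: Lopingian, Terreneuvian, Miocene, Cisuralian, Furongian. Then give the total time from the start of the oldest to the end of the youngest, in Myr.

Start ages (Ma): Terreneuvian 538.8, Furongian 497, Cisuralian 298.9, Lopingian 259.51, Miocene 23.03.
Ordered oldest to youngest: Terreneuvian, Furongian, Cisuralian, Lopingian, Miocene.
Span = 538.8 − 5.333 = 533.467 Myr.

Terreneuvian, Furongian, Cisuralian, Lopingian, Miocene; total span 533.467 Myr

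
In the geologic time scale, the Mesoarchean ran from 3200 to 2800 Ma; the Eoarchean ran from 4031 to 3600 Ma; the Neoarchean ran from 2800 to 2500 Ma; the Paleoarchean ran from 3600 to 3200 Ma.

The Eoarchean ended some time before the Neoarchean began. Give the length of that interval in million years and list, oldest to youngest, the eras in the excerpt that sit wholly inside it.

End of Eoarchean = 3600 Ma; start of Neoarchean = 2800 Ma.
Gap = 3600 − 2800 = 800 Myr.
Eras wholly inside 3600–2800 Ma: Paleoarchean (3600–3200), Mesoarchean (3200–2800).

800 million years; Paleoarchean, Mesoarchean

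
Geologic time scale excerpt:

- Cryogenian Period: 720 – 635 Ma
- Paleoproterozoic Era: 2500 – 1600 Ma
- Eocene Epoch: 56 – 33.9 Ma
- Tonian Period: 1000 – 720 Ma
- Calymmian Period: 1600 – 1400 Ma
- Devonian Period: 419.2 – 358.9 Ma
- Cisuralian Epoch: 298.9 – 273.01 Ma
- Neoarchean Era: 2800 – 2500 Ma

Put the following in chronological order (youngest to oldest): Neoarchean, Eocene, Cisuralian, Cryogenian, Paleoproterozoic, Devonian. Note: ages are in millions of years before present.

Sorting by start age (ascending Ma, since larger Ma = older): Eocene start 56, Cisuralian start 298.9, Devonian start 419.2, Cryogenian start 720, Paleoproterozoic start 2500, Neoarchean start 2800.

Eocene, Cisuralian, Devonian, Cryogenian, Paleoproterozoic, Neoarchean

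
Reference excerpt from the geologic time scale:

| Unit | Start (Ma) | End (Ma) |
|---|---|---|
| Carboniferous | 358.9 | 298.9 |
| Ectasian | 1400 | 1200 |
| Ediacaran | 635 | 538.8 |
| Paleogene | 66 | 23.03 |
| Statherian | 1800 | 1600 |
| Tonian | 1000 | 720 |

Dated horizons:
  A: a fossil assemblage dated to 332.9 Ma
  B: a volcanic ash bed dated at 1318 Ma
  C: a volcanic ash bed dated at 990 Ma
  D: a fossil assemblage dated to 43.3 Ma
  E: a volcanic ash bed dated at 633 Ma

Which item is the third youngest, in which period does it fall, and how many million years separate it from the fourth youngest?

E, in the Ediacaran; 357 million years to C

Sorted youngest-first by Ma: D (43.3), A (332.9), E (633), C (990), B (1318).
The third youngest is E at 633 Ma, which lies in 635–538.8 Ma: the Ediacaran.
The fourth youngest is C at 990 Ma; separation = |633 − 990| = 357 Myr.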